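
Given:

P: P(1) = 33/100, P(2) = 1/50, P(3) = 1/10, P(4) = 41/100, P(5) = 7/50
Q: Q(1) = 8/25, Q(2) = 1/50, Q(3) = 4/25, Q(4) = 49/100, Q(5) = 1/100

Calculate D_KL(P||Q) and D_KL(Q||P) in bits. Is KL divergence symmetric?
D_KL(P||Q) = 0.3744 bits, D_KL(Q||P) = 0.1822 bits. No, KL divergence is not symmetric.

D_KL(P||Q) = Σ P(x) log₂(P(x)/Q(x))

Computing term by term:
  P(1)·log₂(P(1)/Q(1)) = (33/100)·log₂((33/100)/(8/25)) = 0.01465
  P(2)·log₂(P(2)/Q(2)) = (1/50)·log₂((1/50)/(1/50)) = 0.00000
  P(3)·log₂(P(3)/Q(3)) = (1/10)·log₂((1/10)/(4/25)) = -0.06781
  P(4)·log₂(P(4)/Q(4)) = (41/100)·log₂((41/100)/(49/100)) = -0.10543
  P(5)·log₂(P(5)/Q(5)) = (7/50)·log₂((7/50)/(1/100)) = 0.53303

D_KL(P||Q) = 0.01465 + 0.00000 - 0.06781 - 0.10543 + 0.53303 = 0.37444 ≈ 0.3744 bits

D_KL(Q||P) = Σ Q(x) log₂(Q(x)/P(x))

Computing term by term:
  Q(1)·log₂(Q(1)/P(1)) = (8/25)·log₂((8/25)/(33/100)) = -0.01421
  Q(2)·log₂(Q(2)/P(2)) = (1/50)·log₂((1/50)/(1/50)) = 0.00000
  Q(3)·log₂(Q(3)/P(3)) = (4/25)·log₂((4/25)/(1/10)) = 0.10849
  Q(4)·log₂(Q(4)/P(4)) = (49/100)·log₂((49/100)/(41/100)) = 0.12601
  Q(5)·log₂(Q(5)/P(5)) = (1/100)·log₂((1/100)/(7/50)) = -0.03807

D_KL(Q||P) = -0.01421 + 0.00000 + 0.10849 + 0.12601 - 0.03807 = 0.18222 ≈ 0.1822 bits

These are NOT equal (difference: 0.1922 bits). KL divergence is asymmetric: D_KL(P||Q) ≠ D_KL(Q||P) in general.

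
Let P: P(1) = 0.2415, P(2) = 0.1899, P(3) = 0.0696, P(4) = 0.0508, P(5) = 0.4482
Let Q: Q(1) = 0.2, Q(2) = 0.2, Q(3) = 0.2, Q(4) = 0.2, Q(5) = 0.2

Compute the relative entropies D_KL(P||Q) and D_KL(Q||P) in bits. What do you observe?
D_KL(P||Q) = 0.3668 bits, D_KL(Q||P) = 0.4277 bits. The two directions give different values (D_KL(Q||P) exceeds D_KL(P||Q) by 0.0609 bits): KL divergence is asymmetric.

D_KL(P||Q) = Σ P(x) log₂(P(x)/Q(x))

Computing term by term:
  P(1)·log₂(P(1)/Q(1)) = 0.2415·log₂(0.2415/0.2) = 0.06569
  P(2)·log₂(P(2)/Q(2)) = 0.1899·log₂(0.1899/0.2) = -0.01420
  P(3)·log₂(P(3)/Q(3)) = 0.0696·log₂(0.0696/0.2) = -0.10599
  P(4)·log₂(P(4)/Q(4)) = 0.0508·log₂(0.0508/0.2) = -0.10044
  P(5)·log₂(P(5)/Q(5)) = 0.4482·log₂(0.4482/0.2) = 0.52177

D_KL(P||Q) = 0.06569 - 0.01420 - 0.10599 - 0.10044 + 0.52177 = 0.36683 ≈ 0.3668 bits

D_KL(Q||P) = Σ Q(x) log₂(Q(x)/P(x))

Computing term by term:
  Q(1)·log₂(Q(1)/P(1)) = 0.2·log₂(0.2/0.2415) = -0.05440
  Q(2)·log₂(Q(2)/P(2)) = 0.2·log₂(0.2/0.1899) = 0.01495
  Q(3)·log₂(Q(3)/P(3)) = 0.2·log₂(0.2/0.0696) = 0.30457
  Q(4)·log₂(Q(4)/P(4)) = 0.2·log₂(0.2/0.0508) = 0.39542
  Q(5)·log₂(Q(5)/P(5)) = 0.2·log₂(0.2/0.4482) = -0.23283

D_KL(Q||P) = -0.05440 + 0.01495 + 0.30457 + 0.39542 - 0.23283 = 0.42771 ≈ 0.4277 bits

These are NOT equal (difference: 0.0609 bits). KL divergence is asymmetric: D_KL(P||Q) ≠ D_KL(Q||P) in general.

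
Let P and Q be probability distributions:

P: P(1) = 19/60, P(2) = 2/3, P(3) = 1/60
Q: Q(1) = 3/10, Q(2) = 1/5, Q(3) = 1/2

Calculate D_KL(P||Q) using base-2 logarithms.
1.1009 bits

D_KL(P||Q) = Σ P(x) log₂(P(x)/Q(x))

Computing term by term:
  P(1)·log₂(P(1)/Q(1)) = (19/60)·log₂((19/60)/(3/10)) = 0.02470
  P(2)·log₂(P(2)/Q(2)) = (2/3)·log₂((2/3)/(1/5)) = 1.15798
  P(3)·log₂(P(3)/Q(3)) = (1/60)·log₂((1/60)/(1/2)) = -0.08178

D_KL(P||Q) = 0.02470 + 1.15798 - 0.08178 = 1.10090 ≈ 1.1009 bits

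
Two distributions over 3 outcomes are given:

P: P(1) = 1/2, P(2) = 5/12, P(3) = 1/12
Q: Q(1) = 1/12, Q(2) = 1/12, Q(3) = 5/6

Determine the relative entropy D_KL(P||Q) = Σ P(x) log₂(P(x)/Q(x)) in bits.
1.9831 bits

D_KL(P||Q) = Σ P(x) log₂(P(x)/Q(x))

Computing term by term:
  P(1)·log₂(P(1)/Q(1)) = (1/2)·log₂((1/2)/(1/12)) = 1.29248
  P(2)·log₂(P(2)/Q(2)) = (5/12)·log₂((5/12)/(1/12)) = 0.96747
  P(3)·log₂(P(3)/Q(3)) = (1/12)·log₂((1/12)/(5/6)) = -0.27683

D_KL(P||Q) = 1.29248 + 0.96747 - 0.27683 = 1.98312 ≈ 1.9831 bits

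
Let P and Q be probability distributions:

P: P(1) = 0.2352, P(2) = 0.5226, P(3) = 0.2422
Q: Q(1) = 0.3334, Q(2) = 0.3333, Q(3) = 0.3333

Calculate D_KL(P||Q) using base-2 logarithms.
0.1092 bits

D_KL(P||Q) = Σ P(x) log₂(P(x)/Q(x))

Computing term by term:
  P(1)·log₂(P(1)/Q(1)) = 0.2352·log₂(0.2352/0.3334) = -0.11839
  P(2)·log₂(P(2)/Q(2)) = 0.5226·log₂(0.5226/0.3333) = 0.33911
  P(3)·log₂(P(3)/Q(3)) = 0.2422·log₂(0.2422/0.3333) = -0.11156

D_KL(P||Q) = -0.11839 + 0.33911 - 0.11156 = 0.10916 ≈ 0.1092 bits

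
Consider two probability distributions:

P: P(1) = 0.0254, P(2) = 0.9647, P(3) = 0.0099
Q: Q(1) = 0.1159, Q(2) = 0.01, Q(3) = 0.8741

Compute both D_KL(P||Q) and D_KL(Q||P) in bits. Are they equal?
D_KL(P||Q) = 6.2397 bits, D_KL(Q||P) = 5.8383 bits. No, they are not equal.

D_KL(P||Q) = Σ P(x) log₂(P(x)/Q(x))

Computing term by term:
  P(1)·log₂(P(1)/Q(1)) = 0.0254·log₂(0.0254/0.1159) = -0.05563
  P(2)·log₂(P(2)/Q(2)) = 0.9647·log₂(0.9647/0.01) = 6.35931
  P(3)·log₂(P(3)/Q(3)) = 0.0099·log₂(0.0099/0.8741) = -0.06400

D_KL(P||Q) = -0.05563 + 6.35931 - 0.06400 = 6.23968 ≈ 6.2397 bits

D_KL(Q||P) = Σ Q(x) log₂(Q(x)/P(x))

Computing term by term:
  Q(1)·log₂(Q(1)/P(1)) = 0.1159·log₂(0.1159/0.0254) = 0.25382
  Q(2)·log₂(Q(2)/P(2)) = 0.01·log₂(0.01/0.9647) = -0.06592
  Q(3)·log₂(Q(3)/P(3)) = 0.8741·log₂(0.8741/0.0099) = 5.65038

D_KL(Q||P) = 0.25382 - 0.06592 + 5.65038 = 5.83828 ≈ 5.8383 bits

These are NOT equal (difference: 0.4014 bits). KL divergence is asymmetric: D_KL(P||Q) ≠ D_KL(Q||P) in general.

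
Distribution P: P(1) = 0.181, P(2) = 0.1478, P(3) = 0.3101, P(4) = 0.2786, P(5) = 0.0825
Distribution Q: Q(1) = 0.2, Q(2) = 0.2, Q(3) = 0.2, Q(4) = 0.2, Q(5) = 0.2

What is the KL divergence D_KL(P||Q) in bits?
0.1335 bits

D_KL(P||Q) = Σ P(x) log₂(P(x)/Q(x))

Computing term by term:
  P(1)·log₂(P(1)/Q(1)) = 0.181·log₂(0.181/0.2) = -0.02607
  P(2)·log₂(P(2)/Q(2)) = 0.1478·log₂(0.1478/0.2) = -0.06449
  P(3)·log₂(P(3)/Q(3)) = 0.3101·log₂(0.3101/0.2) = 0.19621
  P(4)·log₂(P(4)/Q(4)) = 0.2786·log₂(0.2786/0.2) = 0.13323
  P(5)·log₂(P(5)/Q(5)) = 0.0825·log₂(0.0825/0.2) = -0.10540

D_KL(P||Q) = -0.02607 - 0.06449 + 0.19621 + 0.13323 - 0.10540 = 0.13348 ≈ 0.1335 bits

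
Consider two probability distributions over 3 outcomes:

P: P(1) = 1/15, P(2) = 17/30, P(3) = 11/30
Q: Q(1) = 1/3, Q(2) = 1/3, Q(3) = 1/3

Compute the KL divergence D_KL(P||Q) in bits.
0.3294 bits

D_KL(P||Q) = Σ P(x) log₂(P(x)/Q(x))

Computing term by term:
  P(1)·log₂(P(1)/Q(1)) = (1/15)·log₂((1/15)/(1/3)) = -0.15480
  P(2)·log₂(P(2)/Q(2)) = (17/30)·log₂((17/30)/(1/3)) = 0.43380
  P(3)·log₂(P(3)/Q(3)) = (11/30)·log₂((11/30)/(1/3)) = 0.05042

D_KL(P||Q) = -0.15480 + 0.43380 + 0.05042 = 0.32942 ≈ 0.3294 bits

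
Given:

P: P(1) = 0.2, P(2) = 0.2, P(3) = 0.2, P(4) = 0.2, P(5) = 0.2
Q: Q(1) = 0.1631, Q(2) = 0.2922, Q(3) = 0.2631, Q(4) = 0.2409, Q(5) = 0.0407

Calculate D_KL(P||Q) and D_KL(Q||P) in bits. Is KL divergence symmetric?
D_KL(P||Q) = 0.2760 bits, D_KL(Q||P) = 0.1871 bits. No, KL divergence is not symmetric.

D_KL(P||Q) = Σ P(x) log₂(P(x)/Q(x))

Computing term by term:
  P(1)·log₂(P(1)/Q(1)) = 0.2·log₂(0.2/0.1631) = 0.05885
  P(2)·log₂(P(2)/Q(2)) = 0.2·log₂(0.2/0.2922) = -0.10939
  P(3)·log₂(P(3)/Q(3)) = 0.2·log₂(0.2/0.2631) = -0.07912
  P(4)·log₂(P(4)/Q(4)) = 0.2·log₂(0.2/0.2409) = -0.05369
  P(5)·log₂(P(5)/Q(5)) = 0.2·log₂(0.2/0.0407) = 0.45938

D_KL(P||Q) = 0.05885 - 0.10939 - 0.07912 - 0.05369 + 0.45938 = 0.27603 ≈ 0.2760 bits

D_KL(Q||P) = Σ Q(x) log₂(Q(x)/P(x))

Computing term by term:
  Q(1)·log₂(Q(1)/P(1)) = 0.1631·log₂(0.1631/0.2) = -0.04799
  Q(2)·log₂(Q(2)/P(2)) = 0.2922·log₂(0.2922/0.2) = 0.15982
  Q(3)·log₂(Q(3)/P(3)) = 0.2631·log₂(0.2631/0.2) = 0.10409
  Q(4)·log₂(Q(4)/P(4)) = 0.2409·log₂(0.2409/0.2) = 0.06467
  Q(5)·log₂(Q(5)/P(5)) = 0.0407·log₂(0.0407/0.2) = -0.09348

D_KL(Q||P) = -0.04799 + 0.15982 + 0.10409 + 0.06467 - 0.09348 = 0.18711 ≈ 0.1871 bits

These are NOT equal (difference: 0.0889 bits). KL divergence is asymmetric: D_KL(P||Q) ≠ D_KL(Q||P) in general.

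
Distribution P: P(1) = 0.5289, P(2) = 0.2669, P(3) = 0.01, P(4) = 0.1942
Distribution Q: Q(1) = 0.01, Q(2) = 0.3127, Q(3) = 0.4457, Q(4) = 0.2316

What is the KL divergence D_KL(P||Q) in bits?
2.8628 bits

D_KL(P||Q) = Σ P(x) log₂(P(x)/Q(x))

Computing term by term:
  P(1)·log₂(P(1)/Q(1)) = 0.5289·log₂(0.5289/0.01) = 3.02791
  P(2)·log₂(P(2)/Q(2)) = 0.2669·log₂(0.2669/0.3127) = -0.06098
  P(3)·log₂(P(3)/Q(3)) = 0.01·log₂(0.01/0.4457) = -0.05478
  P(4)·log₂(P(4)/Q(4)) = 0.1942·log₂(0.1942/0.2316) = -0.04934

D_KL(P||Q) = 3.02791 - 0.06098 - 0.05478 - 0.04934 = 2.86281 ≈ 2.8628 bits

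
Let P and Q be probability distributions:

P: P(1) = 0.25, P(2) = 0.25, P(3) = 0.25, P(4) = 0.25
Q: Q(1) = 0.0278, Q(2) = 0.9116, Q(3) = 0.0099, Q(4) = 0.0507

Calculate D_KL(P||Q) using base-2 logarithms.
2.0656 bits

D_KL(P||Q) = Σ P(x) log₂(P(x)/Q(x))

Computing term by term:
  P(1)·log₂(P(1)/Q(1)) = 0.25·log₂(0.25/0.0278) = 0.79219
  P(2)·log₂(P(2)/Q(2)) = 0.25·log₂(0.25/0.9116) = -0.46662
  P(3)·log₂(P(3)/Q(3)) = 0.25·log₂(0.25/0.0099) = 1.16459
  P(4)·log₂(P(4)/Q(4)) = 0.25·log₂(0.25/0.0507) = 0.57547

D_KL(P||Q) = 0.79219 - 0.46662 + 1.16459 + 0.57547 = 2.06563 ≈ 2.0656 bits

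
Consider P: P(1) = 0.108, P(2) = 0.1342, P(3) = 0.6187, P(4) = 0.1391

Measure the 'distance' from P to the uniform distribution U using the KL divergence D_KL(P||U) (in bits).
0.4400 bits

U(i) = 1/4 for all i

D_KL(P||U) = Σ P(x) log₂(P(x) / (1/4))
           = Σ P(x) log₂(P(x)) + log₂(4)
           = log₂(4) - H(P)

H(P) = -Σ P(x) log₂(P(x)):
  -P(1)·log₂(P(1)) = -(0.108)·log₂(0.108) = 0.34678
  -P(2)·log₂(P(2)) = -(0.1342)·log₂(0.1342) = 0.38885
  -P(3)·log₂(P(3)) = -(0.6187)·log₂(0.6187) = 0.42857
  -P(4)·log₂(P(4)) = -(0.1391)·log₂(0.1391) = 0.39585
H(P) = 0.34678 + 0.38885 + 0.42857 + 0.39585 = 1.56005 bits

log₂(4) = 2.00000 bits

D_KL(P||U) = 2.00000 - 1.56005 = 0.43995 ≈ 0.4400 bits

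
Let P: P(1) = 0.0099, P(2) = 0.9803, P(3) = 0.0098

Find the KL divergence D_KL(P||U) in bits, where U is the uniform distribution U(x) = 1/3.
1.4255 bits

U(i) = 1/3 for all i

D_KL(P||U) = Σ P(x) log₂(P(x) / (1/3))
           = Σ P(x) log₂(P(x)) + log₂(3)
           = log₂(3) - H(P)

H(P) = -Σ P(x) log₂(P(x)):
  -P(1)·log₂(P(1)) = -(0.0099)·log₂(0.0099) = 0.06592
  -P(2)·log₂(P(2)) = -(0.9803)·log₂(0.9803) = 0.02814
  -P(3)·log₂(P(3)) = -(0.0098)·log₂(0.0098) = 0.06540
H(P) = 0.06592 + 0.02814 + 0.06540 = 0.15946 bits

log₂(3) = 1.58496 bits

D_KL(P||U) = 1.58496 - 0.15946 = 1.42550 ≈ 1.4255 bits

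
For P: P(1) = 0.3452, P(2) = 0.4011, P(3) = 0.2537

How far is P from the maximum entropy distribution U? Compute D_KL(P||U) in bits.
0.0246 bits

U(i) = 1/3 for all i

D_KL(P||U) = Σ P(x) log₂(P(x) / (1/3))
           = Σ P(x) log₂(P(x)) + log₂(3)
           = log₂(3) - H(P)

H(P) = -Σ P(x) log₂(P(x)):
  -P(1)·log₂(P(1)) = -(0.3452)·log₂(0.3452) = 0.52971
  -P(2)·log₂(P(2)) = -(0.4011)·log₂(0.4011) = 0.52864
  -P(3)·log₂(P(3)) = -(0.2537)·log₂(0.2537) = 0.50202
H(P) = 0.52971 + 0.52864 + 0.50202 = 1.56037 bits

log₂(3) = 1.58496 bits

D_KL(P||U) = 1.58496 - 1.56037 = 0.02459 ≈ 0.0246 bits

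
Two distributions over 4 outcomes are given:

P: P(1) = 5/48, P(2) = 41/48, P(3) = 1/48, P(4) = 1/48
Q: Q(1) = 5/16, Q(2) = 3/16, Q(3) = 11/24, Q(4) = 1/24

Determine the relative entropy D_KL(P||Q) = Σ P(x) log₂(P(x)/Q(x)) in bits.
1.5898 bits

D_KL(P||Q) = Σ P(x) log₂(P(x)/Q(x))

Computing term by term:
  P(1)·log₂(P(1)/Q(1)) = (5/48)·log₂((5/48)/(5/16)) = -0.16510
  P(2)·log₂(P(2)/Q(2)) = (41/48)·log₂((41/48)/(3/16)) = 1.86860
  P(3)·log₂(P(3)/Q(3)) = (1/48)·log₂((1/48)/(11/24)) = -0.09290
  P(4)·log₂(P(4)/Q(4)) = (1/48)·log₂((1/48)/(1/24)) = -0.02083

D_KL(P||Q) = -0.16510 + 1.86860 - 0.09290 - 0.02083 = 1.58977 ≈ 1.5898 bits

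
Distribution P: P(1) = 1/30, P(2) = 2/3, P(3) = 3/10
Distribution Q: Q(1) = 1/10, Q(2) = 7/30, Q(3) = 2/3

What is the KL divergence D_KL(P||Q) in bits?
0.6113 bits

D_KL(P||Q) = Σ P(x) log₂(P(x)/Q(x))

Computing term by term:
  P(1)·log₂(P(1)/Q(1)) = (1/30)·log₂((1/30)/(1/10)) = -0.05283
  P(2)·log₂(P(2)/Q(2)) = (2/3)·log₂((2/3)/(7/30)) = 1.00972
  P(3)·log₂(P(3)/Q(3)) = (3/10)·log₂((3/10)/(2/3)) = -0.34560

D_KL(P||Q) = -0.05283 + 1.00972 - 0.34560 = 0.61129 ≈ 0.6113 bits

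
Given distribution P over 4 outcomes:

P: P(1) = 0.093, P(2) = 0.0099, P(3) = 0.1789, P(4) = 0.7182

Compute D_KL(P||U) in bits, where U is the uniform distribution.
0.8283 bits

U(i) = 1/4 for all i

D_KL(P||U) = Σ P(x) log₂(P(x) / (1/4))
           = Σ P(x) log₂(P(x)) + log₂(4)
           = log₂(4) - H(P)

H(P) = -Σ P(x) log₂(P(x)):
  -P(1)·log₂(P(1)) = -(0.093)·log₂(0.093) = 0.31868
  -P(2)·log₂(P(2)) = -(0.0099)·log₂(0.0099) = 0.06592
  -P(3)·log₂(P(3)) = -(0.1789)·log₂(0.1789) = 0.44417
  -P(4)·log₂(P(4)) = -(0.7182)·log₂(0.7182) = 0.34297
H(P) = 0.31868 + 0.06592 + 0.44417 + 0.34297 = 1.17174 bits

log₂(4) = 2.00000 bits

D_KL(P||U) = 2.00000 - 1.17174 = 0.82826 ≈ 0.8283 bits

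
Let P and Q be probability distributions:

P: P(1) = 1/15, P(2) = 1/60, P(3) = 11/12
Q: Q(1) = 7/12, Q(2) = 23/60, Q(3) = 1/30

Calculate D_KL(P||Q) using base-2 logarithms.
4.0989 bits

D_KL(P||Q) = Σ P(x) log₂(P(x)/Q(x))

Computing term by term:
  P(1)·log₂(P(1)/Q(1)) = (1/15)·log₂((1/15)/(7/12)) = -0.20862
  P(2)·log₂(P(2)/Q(2)) = (1/60)·log₂((1/60)/(23/60)) = -0.07539
  P(3)·log₂(P(3)/Q(3)) = (11/12)·log₂((11/12)/(1/30)) = 4.38291

D_KL(P||Q) = -0.20862 - 0.07539 + 4.38291 = 4.09890 ≈ 4.0989 bits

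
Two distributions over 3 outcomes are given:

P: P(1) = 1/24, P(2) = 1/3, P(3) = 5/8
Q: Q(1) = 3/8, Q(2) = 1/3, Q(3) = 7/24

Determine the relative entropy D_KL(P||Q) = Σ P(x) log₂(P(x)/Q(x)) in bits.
0.5551 bits

D_KL(P||Q) = Σ P(x) log₂(P(x)/Q(x))

Computing term by term:
  P(1)·log₂(P(1)/Q(1)) = (1/24)·log₂((1/24)/(3/8)) = -0.13208
  P(2)·log₂(P(2)/Q(2)) = (1/3)·log₂((1/3)/(1/3)) = 0.00000
  P(3)·log₂(P(3)/Q(3)) = (5/8)·log₂((5/8)/(7/24)) = 0.68721

D_KL(P||Q) = -0.13208 + 0.00000 + 0.68721 = 0.55513 ≈ 0.5551 bits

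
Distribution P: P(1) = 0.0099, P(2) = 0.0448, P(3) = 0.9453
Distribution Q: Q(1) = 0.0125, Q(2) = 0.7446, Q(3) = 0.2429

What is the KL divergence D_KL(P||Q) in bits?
1.6682 bits

D_KL(P||Q) = Σ P(x) log₂(P(x)/Q(x))

Computing term by term:
  P(1)·log₂(P(1)/Q(1)) = 0.0099·log₂(0.0099/0.0125) = -0.00333
  P(2)·log₂(P(2)/Q(2)) = 0.0448·log₂(0.0448/0.7446) = -0.18166
  P(3)·log₂(P(3)/Q(3)) = 0.9453·log₂(0.9453/0.2429) = 1.85318

D_KL(P||Q) = -0.00333 - 0.18166 + 1.85318 = 1.66819 ≈ 1.6682 bits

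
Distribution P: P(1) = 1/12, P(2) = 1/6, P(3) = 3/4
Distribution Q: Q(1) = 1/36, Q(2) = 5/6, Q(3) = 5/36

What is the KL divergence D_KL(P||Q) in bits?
1.5698 bits

D_KL(P||Q) = Σ P(x) log₂(P(x)/Q(x))

Computing term by term:
  P(1)·log₂(P(1)/Q(1)) = (1/12)·log₂((1/12)/(1/36)) = 0.13208
  P(2)·log₂(P(2)/Q(2)) = (1/6)·log₂((1/6)/(5/6)) = -0.38699
  P(3)·log₂(P(3)/Q(3)) = (3/4)·log₂((3/4)/(5/36)) = 1.82472

D_KL(P||Q) = 0.13208 - 0.38699 + 1.82472 = 1.56981 ≈ 1.5698 bits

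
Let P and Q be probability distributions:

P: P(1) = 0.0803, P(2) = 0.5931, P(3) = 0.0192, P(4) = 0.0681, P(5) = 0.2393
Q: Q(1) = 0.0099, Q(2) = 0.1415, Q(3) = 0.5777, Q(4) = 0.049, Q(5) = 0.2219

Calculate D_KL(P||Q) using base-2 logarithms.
1.4328 bits

D_KL(P||Q) = Σ P(x) log₂(P(x)/Q(x))

Computing term by term:
  P(1)·log₂(P(1)/Q(1)) = 0.0803·log₂(0.0803/0.0099) = 0.24250
  P(2)·log₂(P(2)/Q(2)) = 0.5931·log₂(0.5931/0.1415) = 1.22622
  P(3)·log₂(P(3)/Q(3)) = 0.0192·log₂(0.0192/0.5777) = -0.09429
  P(4)·log₂(P(4)/Q(4)) = 0.0681·log₂(0.0681/0.049) = 0.03234
  P(5)·log₂(P(5)/Q(5)) = 0.2393·log₂(0.2393/0.2219) = 0.02606

D_KL(P||Q) = 0.24250 + 1.22622 - 0.09429 + 0.03234 + 0.02606 = 1.43283 ≈ 1.4328 bits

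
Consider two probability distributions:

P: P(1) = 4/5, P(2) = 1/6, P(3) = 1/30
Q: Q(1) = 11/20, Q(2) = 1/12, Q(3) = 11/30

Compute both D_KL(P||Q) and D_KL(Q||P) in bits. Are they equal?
D_KL(P||Q) = 0.4838 bits, D_KL(Q||P) = 0.8878 bits. No, they are not equal.

D_KL(P||Q) = Σ P(x) log₂(P(x)/Q(x))

Computing term by term:
  P(1)·log₂(P(1)/Q(1)) = (4/5)·log₂((4/5)/(11/20)) = 0.43245
  P(2)·log₂(P(2)/Q(2)) = (1/6)·log₂((1/6)/(1/12)) = 0.16667
  P(3)·log₂(P(3)/Q(3)) = (1/30)·log₂((1/30)/(11/30)) = -0.11531

D_KL(P||Q) = 0.43245 + 0.16667 - 0.11531 = 0.48381 ≈ 0.4838 bits

D_KL(Q||P) = Σ Q(x) log₂(Q(x)/P(x))

Computing term by term:
  Q(1)·log₂(Q(1)/P(1)) = (11/20)·log₂((11/20)/(4/5)) = -0.29731
  Q(2)·log₂(Q(2)/P(2)) = (1/12)·log₂((1/12)/(1/6)) = -0.08333
  Q(3)·log₂(Q(3)/P(3)) = (11/30)·log₂((11/30)/(1/30)) = 1.26846

D_KL(Q||P) = -0.29731 - 0.08333 + 1.26846 = 0.88782 ≈ 0.8878 bits

These are NOT equal (difference: 0.4040 bits). KL divergence is asymmetric: D_KL(P||Q) ≠ D_KL(Q||P) in general.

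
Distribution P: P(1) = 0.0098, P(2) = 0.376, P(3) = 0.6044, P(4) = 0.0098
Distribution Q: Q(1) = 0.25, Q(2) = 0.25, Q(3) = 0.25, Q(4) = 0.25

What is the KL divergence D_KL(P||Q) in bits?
0.8995 bits

D_KL(P||Q) = Σ P(x) log₂(P(x)/Q(x))

Computing term by term:
  P(1)·log₂(P(1)/Q(1)) = 0.0098·log₂(0.0098/0.25) = -0.04580
  P(2)·log₂(P(2)/Q(2)) = 0.376·log₂(0.376/0.25) = 0.22139
  P(3)·log₂(P(3)/Q(3)) = 0.6044·log₂(0.6044/0.25) = 0.76975
  P(4)·log₂(P(4)/Q(4)) = 0.0098·log₂(0.0098/0.25) = -0.04580

D_KL(P||Q) = -0.04580 + 0.22139 + 0.76975 - 0.04580 = 0.89954 ≈ 0.8995 bits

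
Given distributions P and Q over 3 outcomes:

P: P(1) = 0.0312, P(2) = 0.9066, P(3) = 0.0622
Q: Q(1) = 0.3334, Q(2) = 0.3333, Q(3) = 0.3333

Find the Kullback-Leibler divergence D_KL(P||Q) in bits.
1.0515 bits

D_KL(P||Q) = Σ P(x) log₂(P(x)/Q(x))

Computing term by term:
  P(1)·log₂(P(1)/Q(1)) = 0.0312·log₂(0.0312/0.3334) = -0.10663
  P(2)·log₂(P(2)/Q(2)) = 0.9066·log₂(0.9066/0.3333) = 1.30881
  P(3)·log₂(P(3)/Q(3)) = 0.0622·log₂(0.0622/0.3333) = -0.15064

D_KL(P||Q) = -0.10663 + 1.30881 - 0.15064 = 1.05154 ≈ 1.0515 bits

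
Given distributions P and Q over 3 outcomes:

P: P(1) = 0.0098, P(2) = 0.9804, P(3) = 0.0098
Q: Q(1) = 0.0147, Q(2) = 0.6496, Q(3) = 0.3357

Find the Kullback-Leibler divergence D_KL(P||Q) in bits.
0.5265 bits

D_KL(P||Q) = Σ P(x) log₂(P(x)/Q(x))

Computing term by term:
  P(1)·log₂(P(1)/Q(1)) = 0.0098·log₂(0.0098/0.0147) = -0.00573
  P(2)·log₂(P(2)/Q(2)) = 0.9804·log₂(0.9804/0.6496) = 0.58218
  P(3)·log₂(P(3)/Q(3)) = 0.0098·log₂(0.0098/0.3357) = -0.04996

D_KL(P||Q) = -0.00573 + 0.58218 - 0.04996 = 0.52649 ≈ 0.5265 bits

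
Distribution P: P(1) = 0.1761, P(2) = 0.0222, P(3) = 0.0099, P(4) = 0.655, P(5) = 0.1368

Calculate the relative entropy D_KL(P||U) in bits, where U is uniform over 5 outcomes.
0.9004 bits

U(i) = 1/5 for all i

D_KL(P||U) = Σ P(x) log₂(P(x) / (1/5))
           = Σ P(x) log₂(P(x)) + log₂(5)
           = log₂(5) - H(P)

H(P) = -Σ P(x) log₂(P(x)):
  -P(1)·log₂(P(1)) = -(0.1761)·log₂(0.1761) = 0.44122
  -P(2)·log₂(P(2)) = -(0.0222)·log₂(0.0222) = 0.12195
  -P(3)·log₂(P(3)) = -(0.0099)·log₂(0.0099) = 0.06592
  -P(4)·log₂(P(4)) = -(0.655)·log₂(0.655) = 0.39983
  -P(5)·log₂(P(5)) = -(0.1368)·log₂(0.1368) = 0.39260
H(P) = 0.44122 + 0.12195 + 0.06592 + 0.39983 + 0.39260 = 1.42152 bits

log₂(5) = 2.32193 bits

D_KL(P||U) = 2.32193 - 1.42152 = 0.90041 ≈ 0.9004 bits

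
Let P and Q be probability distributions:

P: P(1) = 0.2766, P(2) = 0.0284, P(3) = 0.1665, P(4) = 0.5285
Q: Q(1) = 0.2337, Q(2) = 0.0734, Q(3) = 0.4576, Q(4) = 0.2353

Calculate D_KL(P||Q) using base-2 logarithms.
0.4025 bits

D_KL(P||Q) = Σ P(x) log₂(P(x)/Q(x))

Computing term by term:
  P(1)·log₂(P(1)/Q(1)) = 0.2766·log₂(0.2766/0.2337) = 0.06725
  P(2)·log₂(P(2)/Q(2)) = 0.0284·log₂(0.0284/0.0734) = -0.03890
  P(3)·log₂(P(3)/Q(3)) = 0.1665·log₂(0.1665/0.4576) = -0.24285
  P(4)·log₂(P(4)/Q(4)) = 0.5285·log₂(0.5285/0.2353) = 0.61697

D_KL(P||Q) = 0.06725 - 0.03890 - 0.24285 + 0.61697 = 0.40247 ≈ 0.4025 bits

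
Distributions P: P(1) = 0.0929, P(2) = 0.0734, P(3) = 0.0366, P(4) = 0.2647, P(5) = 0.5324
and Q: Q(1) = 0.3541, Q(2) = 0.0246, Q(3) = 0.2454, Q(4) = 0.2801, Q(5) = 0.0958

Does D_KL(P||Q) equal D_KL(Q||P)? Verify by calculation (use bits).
D_KL(P||Q) = 1.1317 bits, D_KL(Q||P) = 1.1042 bits. No — D_KL(P||Q) ≠ D_KL(Q||P) for this pair.

D_KL(P||Q) = Σ P(x) log₂(P(x)/Q(x))

Computing term by term:
  P(1)·log₂(P(1)/Q(1)) = 0.0929·log₂(0.0929/0.3541) = -0.17933
  P(2)·log₂(P(2)/Q(2)) = 0.0734·log₂(0.0734/0.0246) = 0.11576
  P(3)·log₂(P(3)/Q(3)) = 0.0366·log₂(0.0366/0.2454) = -0.10048
  P(4)·log₂(P(4)/Q(4)) = 0.2647·log₂(0.2647/0.2801) = -0.02160
  P(5)·log₂(P(5)/Q(5)) = 0.5324·log₂(0.5324/0.0958) = 1.31738

D_KL(P||Q) = -0.17933 + 0.11576 - 0.10048 - 0.02160 + 1.31738 = 1.13173 ≈ 1.1317 bits

D_KL(Q||P) = Σ Q(x) log₂(Q(x)/P(x))

Computing term by term:
  Q(1)·log₂(Q(1)/P(1)) = 0.3541·log₂(0.3541/0.0929) = 0.68356
  Q(2)·log₂(Q(2)/P(2)) = 0.0246·log₂(0.0246/0.0734) = -0.03880
  Q(3)·log₂(Q(3)/P(3)) = 0.2454·log₂(0.2454/0.0366) = 0.67368
  Q(4)·log₂(Q(4)/P(4)) = 0.2801·log₂(0.2801/0.2647) = 0.02285
  Q(5)·log₂(Q(5)/P(5)) = 0.0958·log₂(0.0958/0.5324) = -0.23705

D_KL(Q||P) = 0.68356 - 0.03880 + 0.67368 + 0.02285 - 0.23705 = 1.10424 ≈ 1.1042 bits

These are NOT equal (difference: 0.0275 bits). KL divergence is asymmetric: D_KL(P||Q) ≠ D_KL(Q||P) in general.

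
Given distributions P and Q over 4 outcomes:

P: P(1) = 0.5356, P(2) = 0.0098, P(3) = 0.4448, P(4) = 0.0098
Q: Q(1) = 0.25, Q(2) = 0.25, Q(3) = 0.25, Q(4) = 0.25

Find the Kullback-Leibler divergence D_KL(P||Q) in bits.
0.8669 bits

D_KL(P||Q) = Σ P(x) log₂(P(x)/Q(x))

Computing term by term:
  P(1)·log₂(P(1)/Q(1)) = 0.5356·log₂(0.5356/0.25) = 0.58875
  P(2)·log₂(P(2)/Q(2)) = 0.0098·log₂(0.0098/0.25) = -0.04580
  P(3)·log₂(P(3)/Q(3)) = 0.4448·log₂(0.4448/0.25) = 0.36973
  P(4)·log₂(P(4)/Q(4)) = 0.0098·log₂(0.0098/0.25) = -0.04580

D_KL(P||Q) = 0.58875 - 0.04580 + 0.36973 - 0.04580 = 0.86688 ≈ 0.8669 bits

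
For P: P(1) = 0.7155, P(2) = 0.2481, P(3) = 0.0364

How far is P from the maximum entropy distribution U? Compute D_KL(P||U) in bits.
0.5665 bits

U(i) = 1/3 for all i

D_KL(P||U) = Σ P(x) log₂(P(x) / (1/3))
           = Σ P(x) log₂(P(x)) + log₂(3)
           = log₂(3) - H(P)

H(P) = -Σ P(x) log₂(P(x)):
  -P(1)·log₂(P(1)) = -(0.7155)·log₂(0.7155) = 0.34557
  -P(2)·log₂(P(2)) = -(0.2481)·log₂(0.2481) = 0.49893
  -P(3)·log₂(P(3)) = -(0.0364)·log₂(0.0364) = 0.17399
H(P) = 0.34557 + 0.49893 + 0.17399 = 1.01849 bits

log₂(3) = 1.58496 bits

D_KL(P||U) = 1.58496 - 1.01849 = 0.56647 ≈ 0.5665 bits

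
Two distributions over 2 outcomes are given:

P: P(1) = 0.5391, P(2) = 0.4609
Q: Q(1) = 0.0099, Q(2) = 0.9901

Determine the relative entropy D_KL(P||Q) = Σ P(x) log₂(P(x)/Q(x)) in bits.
2.6006 bits

D_KL(P||Q) = Σ P(x) log₂(P(x)/Q(x))

Computing term by term:
  P(1)·log₂(P(1)/Q(1)) = 0.5391·log₂(0.5391/0.0099) = 3.10898
  P(2)·log₂(P(2)/Q(2)) = 0.4609·log₂(0.4609/0.9901) = -0.50843

D_KL(P||Q) = 3.10898 - 0.50843 = 2.60055 ≈ 2.6006 bits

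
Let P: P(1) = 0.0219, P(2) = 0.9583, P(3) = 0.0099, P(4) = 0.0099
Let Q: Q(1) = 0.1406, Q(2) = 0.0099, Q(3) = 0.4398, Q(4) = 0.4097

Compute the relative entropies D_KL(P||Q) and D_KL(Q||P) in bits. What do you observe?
D_KL(P||Q) = 6.1557 bits, D_KL(Q||P) = 4.9195 bits. The two directions give different values (D_KL(P||Q) exceeds D_KL(Q||P) by 1.2362 bits): KL divergence is asymmetric.

D_KL(P||Q) = Σ P(x) log₂(P(x)/Q(x))

Computing term by term:
  P(1)·log₂(P(1)/Q(1)) = 0.0219·log₂(0.0219/0.1406) = -0.05875
  P(2)·log₂(P(2)/Q(2)) = 0.9583·log₂(0.9583/0.0099) = 6.32181
  P(3)·log₂(P(3)/Q(3)) = 0.0099·log₂(0.0099/0.4398) = -0.05419
  P(4)·log₂(P(4)/Q(4)) = 0.0099·log₂(0.0099/0.4097) = -0.05317

D_KL(P||Q) = -0.05875 + 6.32181 - 0.05419 - 0.05317 = 6.15570 ≈ 6.1557 bits

D_KL(Q||P) = Σ Q(x) log₂(Q(x)/P(x))

Computing term by term:
  Q(1)·log₂(Q(1)/P(1)) = 0.1406·log₂(0.1406/0.0219) = 0.37717
  Q(2)·log₂(Q(2)/P(2)) = 0.0099·log₂(0.0099/0.9583) = -0.06531
  Q(3)·log₂(Q(3)/P(3)) = 0.4398·log₂(0.4398/0.0099) = 2.40715
  Q(4)·log₂(Q(4)/P(4)) = 0.4097·log₂(0.4097/0.0099) = 2.20050

D_KL(Q||P) = 0.37717 - 0.06531 + 2.40715 + 2.20050 = 4.91951 ≈ 4.9195 bits

These are NOT equal (difference: 1.2362 bits). KL divergence is asymmetric: D_KL(P||Q) ≠ D_KL(Q||P) in general.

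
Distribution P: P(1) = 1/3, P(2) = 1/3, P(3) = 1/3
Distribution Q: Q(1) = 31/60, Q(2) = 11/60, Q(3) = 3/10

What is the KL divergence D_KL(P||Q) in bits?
0.1274 bits

D_KL(P||Q) = Σ P(x) log₂(P(x)/Q(x))

Computing term by term:
  P(1)·log₂(P(1)/Q(1)) = (1/3)·log₂((1/3)/(31/60)) = -0.21076
  P(2)·log₂(P(2)/Q(2)) = (1/3)·log₂((1/3)/(11/60)) = 0.28750
  P(3)·log₂(P(3)/Q(3)) = (1/3)·log₂((1/3)/(3/10)) = 0.05067

D_KL(P||Q) = -0.21076 + 0.28750 + 0.05067 = 0.12741 ≈ 0.1274 bits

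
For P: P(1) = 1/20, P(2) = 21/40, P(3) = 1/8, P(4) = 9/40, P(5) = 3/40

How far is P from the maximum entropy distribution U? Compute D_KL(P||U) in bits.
0.4783 bits

U(i) = 1/5 for all i

D_KL(P||U) = Σ P(x) log₂(P(x) / (1/5))
           = Σ P(x) log₂(P(x)) + log₂(5)
           = log₂(5) - H(P)

H(P) = -Σ P(x) log₂(P(x)):
  -P(1)·log₂(P(1)) = -(1/20)·log₂(1/20) = 0.21610
  -P(2)·log₂(P(2)) = -(21/40)·log₂(21/40) = 0.48805
  -P(3)·log₂(P(3)) = -(1/8)·log₂(1/8) = 0.37500
  -P(4)·log₂(P(4)) = -(9/40)·log₂(9/40) = 0.48420
  -P(5)·log₂(P(5)) = -(3/40)·log₂(3/40) = 0.28027
H(P) = 0.21610 + 0.48805 + 0.37500 + 0.48420 + 0.28027 = 1.84362 bits

log₂(5) = 2.32193 bits

D_KL(P||U) = 2.32193 - 1.84362 = 0.47831 ≈ 0.4783 bits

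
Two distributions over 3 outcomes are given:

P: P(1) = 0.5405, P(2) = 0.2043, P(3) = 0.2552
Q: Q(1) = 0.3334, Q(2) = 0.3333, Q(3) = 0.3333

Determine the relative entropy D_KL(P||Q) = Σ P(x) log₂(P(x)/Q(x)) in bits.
0.1342 bits

D_KL(P||Q) = Σ P(x) log₂(P(x)/Q(x))

Computing term by term:
  P(1)·log₂(P(1)/Q(1)) = 0.5405·log₂(0.5405/0.3334) = 0.37675
  P(2)·log₂(P(2)/Q(2)) = 0.2043·log₂(0.2043/0.3333) = -0.14426
  P(3)·log₂(P(3)/Q(3)) = 0.2552·log₂(0.2552/0.3333) = -0.09830

D_KL(P||Q) = 0.37675 - 0.14426 - 0.09830 = 0.13419 ≈ 0.1342 bits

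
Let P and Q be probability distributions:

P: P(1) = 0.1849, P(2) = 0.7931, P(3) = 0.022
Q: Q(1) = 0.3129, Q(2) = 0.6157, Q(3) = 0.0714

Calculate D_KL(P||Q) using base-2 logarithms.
0.1120 bits

D_KL(P||Q) = Σ P(x) log₂(P(x)/Q(x))

Computing term by term:
  P(1)·log₂(P(1)/Q(1)) = 0.1849·log₂(0.1849/0.3129) = -0.14033
  P(2)·log₂(P(2)/Q(2)) = 0.7931·log₂(0.7931/0.6157) = 0.28970
  P(3)·log₂(P(3)/Q(3)) = 0.022·log₂(0.022/0.0714) = -0.03737

D_KL(P||Q) = -0.14033 + 0.28970 - 0.03737 = 0.11200 ≈ 0.1120 bits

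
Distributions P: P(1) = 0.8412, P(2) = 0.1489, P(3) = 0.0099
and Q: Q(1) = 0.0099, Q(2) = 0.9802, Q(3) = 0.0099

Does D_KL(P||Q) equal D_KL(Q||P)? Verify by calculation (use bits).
D_KL(P||Q) = 4.9863 bits, D_KL(Q||P) = 2.6015 bits. No — D_KL(P||Q) ≠ D_KL(Q||P) for this pair.

D_KL(P||Q) = Σ P(x) log₂(P(x)/Q(x))

Computing term by term:
  P(1)·log₂(P(1)/Q(1)) = 0.8412·log₂(0.8412/0.0099) = 5.39115
  P(2)·log₂(P(2)/Q(2)) = 0.1489·log₂(0.1489/0.9802) = -0.40482
  P(3)·log₂(P(3)/Q(3)) = 0.0099·log₂(0.0099/0.0099) = 0.00000

D_KL(P||Q) = 5.39115 - 0.40482 + 0.00000 = 4.98633 ≈ 4.9863 bits

D_KL(Q||P) = Σ Q(x) log₂(Q(x)/P(x))

Computing term by term:
  Q(1)·log₂(Q(1)/P(1)) = 0.0099·log₂(0.0099/0.8412) = -0.06345
  Q(2)·log₂(Q(2)/P(2)) = 0.9802·log₂(0.9802/0.1489) = 2.66490
  Q(3)·log₂(Q(3)/P(3)) = 0.0099·log₂(0.0099/0.0099) = 0.00000

D_KL(Q||P) = -0.06345 + 2.66490 + 0.00000 = 2.60145 ≈ 2.6015 bits

These are NOT equal (difference: 2.3848 bits). KL divergence is asymmetric: D_KL(P||Q) ≠ D_KL(Q||P) in general.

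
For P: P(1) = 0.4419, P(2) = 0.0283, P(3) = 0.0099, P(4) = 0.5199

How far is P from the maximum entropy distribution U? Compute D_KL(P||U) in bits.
0.7773 bits

U(i) = 1/4 for all i

D_KL(P||U) = Σ P(x) log₂(P(x) / (1/4))
           = Σ P(x) log₂(P(x)) + log₂(4)
           = log₂(4) - H(P)

H(P) = -Σ P(x) log₂(P(x)):
  -P(1)·log₂(P(1)) = -(0.4419)·log₂(0.4419) = 0.52065
  -P(2)·log₂(P(2)) = -(0.0283)·log₂(0.0283) = 0.14555
  -P(3)·log₂(P(3)) = -(0.0099)·log₂(0.0099) = 0.06592
  -P(4)·log₂(P(4)) = -(0.5199)·log₂(0.5199) = 0.49063
H(P) = 0.52065 + 0.14555 + 0.06592 + 0.49063 = 1.22275 bits

log₂(4) = 2.00000 bits

D_KL(P||U) = 2.00000 - 1.22275 = 0.77725 ≈ 0.7773 bits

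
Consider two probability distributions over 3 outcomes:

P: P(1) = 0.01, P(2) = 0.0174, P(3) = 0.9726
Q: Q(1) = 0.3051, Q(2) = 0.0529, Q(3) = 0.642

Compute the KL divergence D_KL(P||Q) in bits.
0.5056 bits

D_KL(P||Q) = Σ P(x) log₂(P(x)/Q(x))

Computing term by term:
  P(1)·log₂(P(1)/Q(1)) = 0.01·log₂(0.01/0.3051) = -0.04931
  P(2)·log₂(P(2)/Q(2)) = 0.0174·log₂(0.0174/0.0529) = -0.02791
  P(3)·log₂(P(3)/Q(3)) = 0.9726·log₂(0.9726/0.642) = 0.58285

D_KL(P||Q) = -0.04931 - 0.02791 + 0.58285 = 0.50563 ≈ 0.5056 bits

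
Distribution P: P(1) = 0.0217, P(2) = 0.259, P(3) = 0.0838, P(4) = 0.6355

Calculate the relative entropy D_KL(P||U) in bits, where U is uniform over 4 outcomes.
0.6599 bits

U(i) = 1/4 for all i

D_KL(P||U) = Σ P(x) log₂(P(x) / (1/4))
           = Σ P(x) log₂(P(x)) + log₂(4)
           = log₂(4) - H(P)

H(P) = -Σ P(x) log₂(P(x)):
  -P(1)·log₂(P(1)) = -(0.0217)·log₂(0.0217) = 0.11992
  -P(2)·log₂(P(2)) = -(0.259)·log₂(0.259) = 0.50478
  -P(3)·log₂(P(3)) = -(0.0838)·log₂(0.0838) = 0.29974
  -P(4)·log₂(P(4)) = -(0.6355)·log₂(0.6355) = 0.41564
H(P) = 0.11992 + 0.50478 + 0.29974 + 0.41564 = 1.34008 bits

log₂(4) = 2.00000 bits

D_KL(P||U) = 2.00000 - 1.34008 = 0.65992 ≈ 0.6599 bits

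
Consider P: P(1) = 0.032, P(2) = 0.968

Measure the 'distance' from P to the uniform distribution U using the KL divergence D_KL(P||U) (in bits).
0.7957 bits

U(i) = 1/2 for all i

D_KL(P||U) = Σ P(x) log₂(P(x) / (1/2))
           = Σ P(x) log₂(P(x)) + log₂(2)
           = log₂(2) - H(P)

H(P) = -Σ P(x) log₂(P(x)):
  -P(1)·log₂(P(1)) = -(0.032)·log₂(0.032) = 0.15891
  -P(2)·log₂(P(2)) = -(0.968)·log₂(0.968) = 0.04542
H(P) = 0.15891 + 0.04542 = 0.20433 bits

log₂(2) = 1.00000 bits

D_KL(P||U) = 1.00000 - 0.20433 = 0.79567 ≈ 0.7957 bits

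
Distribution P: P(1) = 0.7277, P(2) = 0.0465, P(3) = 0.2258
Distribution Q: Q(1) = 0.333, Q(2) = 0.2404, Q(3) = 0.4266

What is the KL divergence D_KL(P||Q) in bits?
0.5033 bits

D_KL(P||Q) = Σ P(x) log₂(P(x)/Q(x))

Computing term by term:
  P(1)·log₂(P(1)/Q(1)) = 0.7277·log₂(0.7277/0.333) = 0.82072
  P(2)·log₂(P(2)/Q(2)) = 0.0465·log₂(0.0465/0.2404) = -0.11021
  P(3)·log₂(P(3)/Q(3)) = 0.2258·log₂(0.2258/0.4266) = -0.20725

D_KL(P||Q) = 0.82072 - 0.11021 - 0.20725 = 0.50326 ≈ 0.5033 bits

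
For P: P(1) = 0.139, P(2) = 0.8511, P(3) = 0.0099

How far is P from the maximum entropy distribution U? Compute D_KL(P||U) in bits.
0.9254 bits

U(i) = 1/3 for all i

D_KL(P||U) = Σ P(x) log₂(P(x) / (1/3))
           = Σ P(x) log₂(P(x)) + log₂(3)
           = log₂(3) - H(P)

H(P) = -Σ P(x) log₂(P(x)):
  -P(1)·log₂(P(1)) = -(0.139)·log₂(0.139) = 0.39571
  -P(2)·log₂(P(2)) = -(0.8511)·log₂(0.8511) = 0.19797
  -P(3)·log₂(P(3)) = -(0.0099)·log₂(0.0099) = 0.06592
H(P) = 0.39571 + 0.19797 + 0.06592 = 0.65960 bits

log₂(3) = 1.58496 bits

D_KL(P||U) = 1.58496 - 0.65960 = 0.92536 ≈ 0.9254 bits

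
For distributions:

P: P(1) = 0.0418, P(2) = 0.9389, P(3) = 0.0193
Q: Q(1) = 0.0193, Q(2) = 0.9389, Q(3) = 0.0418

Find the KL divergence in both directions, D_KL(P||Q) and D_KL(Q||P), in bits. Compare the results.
D_KL(P||Q) = 0.0251 bits, D_KL(Q||P) = 0.0251 bits. The two directions give exactly the same value for this pair.

D_KL(P||Q) = Σ P(x) log₂(P(x)/Q(x))

Computing term by term:
  P(1)·log₂(P(1)/Q(1)) = 0.0418·log₂(0.0418/0.0193) = 0.04660
  P(2)·log₂(P(2)/Q(2)) = 0.9389·log₂(0.9389/0.9389) = 0.00000
  P(3)·log₂(P(3)/Q(3)) = 0.0193·log₂(0.0193/0.0418) = -0.02152

D_KL(P||Q) = 0.04660 + 0.00000 - 0.02152 = 0.02508 ≈ 0.0251 bits

D_KL(Q||P) = Σ Q(x) log₂(Q(x)/P(x))

Computing term by term:
  Q(1)·log₂(Q(1)/P(1)) = 0.0193·log₂(0.0193/0.0418) = -0.02152
  Q(2)·log₂(Q(2)/P(2)) = 0.9389·log₂(0.9389/0.9389) = 0.00000
  Q(3)·log₂(Q(3)/P(3)) = 0.0418·log₂(0.0418/0.0193) = 0.04660

D_KL(Q||P) = -0.02152 + 0.00000 + 0.04660 = 0.02508 ≈ 0.0251 bits

These ARE equal here. Q is P with outcomes relabeled (Q(1) = P(3), Q(3) = P(1)) by a relabeling that is its own inverse, so the two sums contain exactly the same terms in a different order. This is a special case — KL divergence is not symmetric in general: D_KL(P||Q) ≠ D_KL(Q||P) for most P, Q.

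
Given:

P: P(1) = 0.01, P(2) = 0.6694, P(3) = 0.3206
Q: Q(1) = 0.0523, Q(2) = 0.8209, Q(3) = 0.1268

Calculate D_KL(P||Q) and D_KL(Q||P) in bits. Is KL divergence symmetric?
D_KL(P||Q) = 0.2081 bits, D_KL(Q||P) = 0.1968 bits. No, KL divergence is not symmetric.

D_KL(P||Q) = Σ P(x) log₂(P(x)/Q(x))

Computing term by term:
  P(1)·log₂(P(1)/Q(1)) = 0.01·log₂(0.01/0.0523) = -0.02387
  P(2)·log₂(P(2)/Q(2)) = 0.6694·log₂(0.6694/0.8209) = -0.19703
  P(3)·log₂(P(3)/Q(3)) = 0.3206·log₂(0.3206/0.1268) = 0.42903

D_KL(P||Q) = -0.02387 - 0.19703 + 0.42903 = 0.20813 ≈ 0.2081 bits

D_KL(Q||P) = Σ Q(x) log₂(Q(x)/P(x))

Computing term by term:
  Q(1)·log₂(Q(1)/P(1)) = 0.0523·log₂(0.0523/0.01) = 0.12483
  Q(2)·log₂(Q(2)/P(2)) = 0.8209·log₂(0.8209/0.6694) = 0.24162
  Q(3)·log₂(Q(3)/P(3)) = 0.1268·log₂(0.1268/0.3206) = -0.16969

D_KL(Q||P) = 0.12483 + 0.24162 - 0.16969 = 0.19676 ≈ 0.1968 bits

These are NOT equal (difference: 0.0113 bits). KL divergence is asymmetric: D_KL(P||Q) ≠ D_KL(Q||P) in general.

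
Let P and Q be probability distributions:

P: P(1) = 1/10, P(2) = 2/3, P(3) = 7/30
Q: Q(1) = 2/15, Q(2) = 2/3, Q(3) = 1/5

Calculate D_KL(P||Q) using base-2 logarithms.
0.0104 bits

D_KL(P||Q) = Σ P(x) log₂(P(x)/Q(x))

Computing term by term:
  P(1)·log₂(P(1)/Q(1)) = (1/10)·log₂((1/10)/(2/15)) = -0.04150
  P(2)·log₂(P(2)/Q(2)) = (2/3)·log₂((2/3)/(2/3)) = 0.00000
  P(3)·log₂(P(3)/Q(3)) = (7/30)·log₂((7/30)/(1/5)) = 0.05189

D_KL(P||Q) = -0.04150 + 0.00000 + 0.05189 = 0.01039 ≈ 0.0104 bits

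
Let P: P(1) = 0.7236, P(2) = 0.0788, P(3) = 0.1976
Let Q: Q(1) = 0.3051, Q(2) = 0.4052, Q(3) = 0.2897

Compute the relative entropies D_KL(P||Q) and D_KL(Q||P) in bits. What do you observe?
D_KL(P||Q) = 0.6063 bits, D_KL(Q||P) = 0.7370 bits. The two directions give different values (D_KL(Q||P) exceeds D_KL(P||Q) by 0.1307 bits): KL divergence is asymmetric.

D_KL(P||Q) = Σ P(x) log₂(P(x)/Q(x))

Computing term by term:
  P(1)·log₂(P(1)/Q(1)) = 0.7236·log₂(0.7236/0.3051) = 0.90154
  P(2)·log₂(P(2)/Q(2)) = 0.0788·log₂(0.0788/0.4052) = -0.18615
  P(3)·log₂(P(3)/Q(3)) = 0.1976·log₂(0.1976/0.2897) = -0.10907

D_KL(P||Q) = 0.90154 - 0.18615 - 0.10907 = 0.60632 ≈ 0.6063 bits

D_KL(Q||P) = Σ Q(x) log₂(Q(x)/P(x))

Computing term by term:
  Q(1)·log₂(Q(1)/P(1)) = 0.3051·log₂(0.3051/0.7236) = -0.38013
  Q(2)·log₂(Q(2)/P(2)) = 0.4052·log₂(0.4052/0.0788) = 0.95723
  Q(3)·log₂(Q(3)/P(3)) = 0.2897·log₂(0.2897/0.1976) = 0.15991

D_KL(Q||P) = -0.38013 + 0.95723 + 0.15991 = 0.73701 ≈ 0.7370 bits

These are NOT equal (difference: 0.1307 bits). KL divergence is asymmetric: D_KL(P||Q) ≠ D_KL(Q||P) in general.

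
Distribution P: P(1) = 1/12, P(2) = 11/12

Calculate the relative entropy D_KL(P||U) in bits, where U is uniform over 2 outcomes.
0.5862 bits

U(i) = 1/2 for all i

D_KL(P||U) = Σ P(x) log₂(P(x) / (1/2))
           = Σ P(x) log₂(P(x)) + log₂(2)
           = log₂(2) - H(P)

H(P) = -Σ P(x) log₂(P(x)):
  -P(1)·log₂(P(1)) = -(1/12)·log₂(1/12) = 0.29875
  -P(2)·log₂(P(2)) = -(11/12)·log₂(11/12) = 0.11507
H(P) = 0.29875 + 0.11507 = 0.41382 bits

log₂(2) = 1.00000 bits

D_KL(P||U) = 1.00000 - 0.41382 = 0.58618 ≈ 0.5862 bits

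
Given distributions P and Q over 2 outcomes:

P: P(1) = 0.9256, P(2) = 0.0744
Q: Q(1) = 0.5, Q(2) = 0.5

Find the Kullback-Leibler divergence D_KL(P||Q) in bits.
0.6179 bits

D_KL(P||Q) = Σ P(x) log₂(P(x)/Q(x))

Computing term by term:
  P(1)·log₂(P(1)/Q(1)) = 0.9256·log₂(0.9256/0.5) = 0.82236
  P(2)·log₂(P(2)/Q(2)) = 0.0744·log₂(0.0744/0.5) = -0.20449

D_KL(P||Q) = 0.82236 - 0.20449 = 0.61787 ≈ 0.6179 bits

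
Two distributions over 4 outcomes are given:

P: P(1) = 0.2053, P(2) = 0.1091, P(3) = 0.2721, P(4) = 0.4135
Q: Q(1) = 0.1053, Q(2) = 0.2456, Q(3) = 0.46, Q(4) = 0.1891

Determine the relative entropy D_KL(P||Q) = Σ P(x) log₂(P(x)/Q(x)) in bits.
0.3307 bits

D_KL(P||Q) = Σ P(x) log₂(P(x)/Q(x))

Computing term by term:
  P(1)·log₂(P(1)/Q(1)) = 0.2053·log₂(0.2053/0.1053) = 0.19775
  P(2)·log₂(P(2)/Q(2)) = 0.1091·log₂(0.1091/0.2456) = -0.12772
  P(3)·log₂(P(3)/Q(3)) = 0.2721·log₂(0.2721/0.46) = -0.20611
  P(4)·log₂(P(4)/Q(4)) = 0.4135·log₂(0.4135/0.1891) = 0.46673

D_KL(P||Q) = 0.19775 - 0.12772 - 0.20611 + 0.46673 = 0.33065 ≈ 0.3307 bits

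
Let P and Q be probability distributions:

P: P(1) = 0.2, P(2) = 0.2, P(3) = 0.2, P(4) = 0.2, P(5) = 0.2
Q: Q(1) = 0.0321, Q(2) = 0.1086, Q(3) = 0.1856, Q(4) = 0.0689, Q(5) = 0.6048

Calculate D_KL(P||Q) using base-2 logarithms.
0.7138 bits

D_KL(P||Q) = Σ P(x) log₂(P(x)/Q(x))

Computing term by term:
  P(1)·log₂(P(1)/Q(1)) = 0.2·log₂(0.2/0.0321) = 0.52787
  P(2)·log₂(P(2)/Q(2)) = 0.2·log₂(0.2/0.1086) = 0.17620
  P(3)·log₂(P(3)/Q(3)) = 0.2·log₂(0.2/0.1856) = 0.02156
  P(4)·log₂(P(4)/Q(4)) = 0.2·log₂(0.2/0.0689) = 0.30748
  P(5)·log₂(P(5)/Q(5)) = 0.2·log₂(0.2/0.6048) = -0.31929

D_KL(P||Q) = 0.52787 + 0.17620 + 0.02156 + 0.30748 - 0.31929 = 0.71382 ≈ 0.7138 bits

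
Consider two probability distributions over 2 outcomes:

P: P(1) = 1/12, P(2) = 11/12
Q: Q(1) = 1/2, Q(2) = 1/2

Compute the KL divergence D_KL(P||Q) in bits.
0.5862 bits

D_KL(P||Q) = Σ P(x) log₂(P(x)/Q(x))

Computing term by term:
  P(1)·log₂(P(1)/Q(1)) = (1/12)·log₂((1/12)/(1/2)) = -0.21541
  P(2)·log₂(P(2)/Q(2)) = (11/12)·log₂((11/12)/(1/2)) = 0.80160

D_KL(P||Q) = -0.21541 + 0.80160 = 0.58619 ≈ 0.5862 bits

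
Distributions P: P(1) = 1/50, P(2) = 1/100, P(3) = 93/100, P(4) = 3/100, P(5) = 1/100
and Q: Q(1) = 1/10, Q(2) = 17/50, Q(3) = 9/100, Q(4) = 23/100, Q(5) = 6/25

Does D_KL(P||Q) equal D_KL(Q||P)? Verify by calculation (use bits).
D_KL(P||Q) = 2.9021 bits, D_KL(Q||P) = 3.4350 bits. No — D_KL(P||Q) ≠ D_KL(Q||P) for this pair.

D_KL(P||Q) = Σ P(x) log₂(P(x)/Q(x))

Computing term by term:
  P(1)·log₂(P(1)/Q(1)) = (1/50)·log₂((1/50)/(1/10)) = -0.04644
  P(2)·log₂(P(2)/Q(2)) = (1/100)·log₂((1/100)/(17/50)) = -0.05087
  P(3)·log₂(P(3)/Q(3)) = (93/100)·log₂((93/100)/(9/100)) = 3.13339
  P(4)·log₂(P(4)/Q(4)) = (3/100)·log₂((3/100)/(23/100)) = -0.08816
  P(5)·log₂(P(5)/Q(5)) = (1/100)·log₂((1/100)/(6/25)) = -0.04585

D_KL(P||Q) = -0.04644 - 0.05087 + 3.13339 - 0.08816 - 0.04585 = 2.90207 ≈ 2.9021 bits

D_KL(Q||P) = Σ Q(x) log₂(Q(x)/P(x))

Computing term by term:
  Q(1)·log₂(Q(1)/P(1)) = (1/10)·log₂((1/10)/(1/50)) = 0.23219
  Q(2)·log₂(Q(2)/P(2)) = (17/50)·log₂((17/50)/(1/100)) = 1.72974
  Q(3)·log₂(Q(3)/P(3)) = (9/100)·log₂((9/100)/(93/100)) = -0.30323
  Q(4)·log₂(Q(4)/P(4)) = (23/100)·log₂((23/100)/(3/100)) = 0.67588
  Q(5)·log₂(Q(5)/P(5)) = (6/25)·log₂((6/25)/(1/100)) = 1.10039

D_KL(Q||P) = 0.23219 + 1.72974 - 0.30323 + 0.67588 + 1.10039 = 3.43497 ≈ 3.4350 bits

These are NOT equal (difference: 0.5329 bits). KL divergence is asymmetric: D_KL(P||Q) ≠ D_KL(Q||P) in general.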